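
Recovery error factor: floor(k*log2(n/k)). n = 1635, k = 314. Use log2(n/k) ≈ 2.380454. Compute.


log2(n/k) = log2(1635/314) ≈ 2.380454.
k*log2(n/k) ≈ 314*2.380454 = 747.462556.
floor(747.462556) = 747.

747


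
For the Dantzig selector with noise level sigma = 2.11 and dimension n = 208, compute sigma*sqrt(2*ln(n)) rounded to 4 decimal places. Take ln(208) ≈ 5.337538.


ln(208) ≈ 5.337538.
2*ln(n) ≈ 10.675076.
sqrt(2*ln(n)) ≈ sqrt(10.675076) ≈ 3.267273.
threshold ≈ 2.11*3.267273 = 6.89394603 ≈ 6.8939.

6.8939


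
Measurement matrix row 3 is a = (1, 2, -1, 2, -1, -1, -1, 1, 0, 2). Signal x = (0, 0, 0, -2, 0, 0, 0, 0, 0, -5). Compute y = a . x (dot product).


Non-zero terms: ['2*-2', '2*-5']
Products: [-4, -10]
y = sum = -14.

-14


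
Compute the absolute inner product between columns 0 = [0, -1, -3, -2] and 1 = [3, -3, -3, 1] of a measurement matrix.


Inner product: 0*3 + -1*-3 + -3*-3 + -2*1
Products: [0, 3, 9, -2]
Sum = 10.
|dot| = 10.

10


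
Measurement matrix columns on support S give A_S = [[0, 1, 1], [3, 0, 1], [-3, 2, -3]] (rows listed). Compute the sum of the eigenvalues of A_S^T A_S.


Sum of eigenvalues of A_S^T A_S = trace(A_S^T A_S) = sum of squared column norms of A_S.
A_S^T A_S diagonal: [18, 5, 11].
trace = 18 + 5 + 11 = 34.

34


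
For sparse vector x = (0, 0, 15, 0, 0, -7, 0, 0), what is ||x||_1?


Non-zero entries: [(2, 15), (5, -7)]
Absolute values: [15, 7]
||x||_1 = sum = 22.

22


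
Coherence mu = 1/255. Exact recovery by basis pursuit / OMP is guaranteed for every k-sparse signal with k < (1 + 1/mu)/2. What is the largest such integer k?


1/mu = 255.
1 + 1/mu = 256.
(1 + 1/mu)/2 = 128 is an integer and the inequality is strict, so k_max = 128 - 1 = 127.

127


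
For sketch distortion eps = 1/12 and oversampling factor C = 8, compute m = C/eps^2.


1/eps = 12.
(1/eps)^2 = 144.
m = 8*144 = 1152.

1152


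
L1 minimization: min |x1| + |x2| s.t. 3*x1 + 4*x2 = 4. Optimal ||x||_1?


Axis intercepts:
  x1 = 4/3, x2 = 0: L1 = 4/3
  x1 = 0, x2 = 1: L1 = 1
x* = (0, 1)
||x*||_1 = 1.

1


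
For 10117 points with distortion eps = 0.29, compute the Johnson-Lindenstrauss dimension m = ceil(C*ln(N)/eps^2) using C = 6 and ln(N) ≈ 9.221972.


ln(10117) ≈ 9.221972.
eps^2 = 0.29^2 = 0.0841.
C*ln(N)/eps^2 ≈ 6*9.221972/0.0841 ≈ 657.929.
m = ceil(657.929) = 658.

658


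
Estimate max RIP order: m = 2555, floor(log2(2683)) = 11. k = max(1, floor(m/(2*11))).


floor(log2(2683)) = 11.
2*11 = 22.
m/(2*floor(log2(n))) = 2555/22 ≈ 116.1364.
floor = 116.
k = max(1, 116) = 116.

116


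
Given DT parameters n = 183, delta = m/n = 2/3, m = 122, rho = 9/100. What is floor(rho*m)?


m = 2/3*183 = 122.
rho = 9/100.
rho*m = 9/100*122 = 10.98.
k = floor(10.98) = 10.

10


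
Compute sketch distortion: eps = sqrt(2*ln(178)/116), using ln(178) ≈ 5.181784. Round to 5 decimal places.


ln(178) ≈ 5.181784.
2*ln(N)/m ≈ 2*5.181784/116 ≈ 0.0893411.
eps = sqrt(0.0893411) ≈ 0.2988998 ≈ 0.29890.

0.29890


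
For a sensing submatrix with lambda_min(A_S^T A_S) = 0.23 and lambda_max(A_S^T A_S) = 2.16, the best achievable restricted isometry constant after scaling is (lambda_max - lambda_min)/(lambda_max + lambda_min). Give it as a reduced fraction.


lambda_max - lambda_min = 2.16 - 0.23 = 1.93.
lambda_max + lambda_min = 2.16 + 0.23 = 2.39.
delta = 1.93/2.39 = 193/239.

193/239


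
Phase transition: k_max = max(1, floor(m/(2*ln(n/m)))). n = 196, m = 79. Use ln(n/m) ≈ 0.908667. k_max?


n/m = 196/79.
ln(n/m) ≈ 0.908667.
2*ln(n/m) ≈ 1.817334.
m/(2*ln(n/m)) ≈ 79/1.817334 ≈ 43.4703.
floor = 43.
k_max = max(1, 43) = 43.

43


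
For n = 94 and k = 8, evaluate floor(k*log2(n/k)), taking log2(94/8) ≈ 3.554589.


log2(n/k) = log2(94/8) ≈ 3.554589.
k*log2(n/k) ≈ 8*3.554589 = 28.436712.
floor(28.436712) = 28.

28


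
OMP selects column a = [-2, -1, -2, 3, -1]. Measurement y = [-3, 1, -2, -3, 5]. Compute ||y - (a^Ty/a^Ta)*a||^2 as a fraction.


a^T a = 19.
a^T y = -5.
coeff = -5/19 = -5/19.
||r||^2 = 887/19.

887/19


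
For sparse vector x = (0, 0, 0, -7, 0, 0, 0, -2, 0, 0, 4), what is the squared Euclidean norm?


Non-zero entries: [(3, -7), (7, -2), (10, 4)]
Squares: [49, 4, 16]
||x||_2^2 = sum = 69.

69


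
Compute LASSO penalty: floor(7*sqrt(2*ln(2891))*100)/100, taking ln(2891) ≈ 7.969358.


ln(2891) ≈ 7.969358.
2*ln(n) ≈ 15.938716.
sqrt(2*ln(n)) ≈ sqrt(15.938716) ≈ 3.992332.
lambda ≈ 7*3.992332 = 27.946324.
floor(lambda*100)/100 = 27.94.

27.94


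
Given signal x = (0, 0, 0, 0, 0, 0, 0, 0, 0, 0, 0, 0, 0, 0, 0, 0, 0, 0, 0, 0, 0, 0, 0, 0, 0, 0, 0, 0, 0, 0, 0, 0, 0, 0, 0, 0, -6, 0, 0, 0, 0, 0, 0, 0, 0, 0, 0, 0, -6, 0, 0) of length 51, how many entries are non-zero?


Non-zero positions: [36, 48].
Sparsity = 2.

2


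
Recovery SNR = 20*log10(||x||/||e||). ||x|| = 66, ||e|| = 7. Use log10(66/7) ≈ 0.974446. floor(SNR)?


||x||/||e|| = 66/7.
log10(66/7) ≈ 0.974446.
20*log10(||x||/||e||) ≈ 20*0.974446 = 19.48892.
floor(19.48892) = 19.

19


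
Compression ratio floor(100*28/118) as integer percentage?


100*m/n = 100*28/118 ≈ 23.7288.
floor = 23.

23


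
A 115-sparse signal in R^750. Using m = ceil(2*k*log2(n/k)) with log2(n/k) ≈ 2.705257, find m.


log2(n/k) = log2(750/115) ≈ 2.705257.
2*k*log2(n/k) ≈ 2*115*2.705257 = 622.20911.
m = ceil(622.20911) = 623.

623


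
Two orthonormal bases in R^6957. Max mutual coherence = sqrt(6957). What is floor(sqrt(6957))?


83^2 = 6889 <= 6957 < 7056 = 84^2, so 83 <= sqrt(6957) < 84.
floor(sqrt(6957)) = 83.

83


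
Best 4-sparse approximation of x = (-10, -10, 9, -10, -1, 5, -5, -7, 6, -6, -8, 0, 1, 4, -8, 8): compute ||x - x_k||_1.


Sorted |x_i| descending: [10, 10, 10, 9, 8, 8, 8, 7, 6, 6, 5, 5, 4, 1, 1, 0]
Keep top 4: [10, 10, 10, 9]
Tail entries: [8, 8, 8, 7, 6, 6, 5, 5, 4, 1, 1, 0]
L1 error = sum of tail = 59.

59


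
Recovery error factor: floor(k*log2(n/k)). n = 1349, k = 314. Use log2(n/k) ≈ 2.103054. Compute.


log2(n/k) = log2(1349/314) ≈ 2.103054.
k*log2(n/k) ≈ 314*2.103054 = 660.358956.
floor(660.358956) = 660.

660


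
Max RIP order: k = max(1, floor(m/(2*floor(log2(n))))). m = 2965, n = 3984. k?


floor(log2(3984)) = 11.
2*11 = 22.
m/(2*floor(log2(n))) = 2965/22 ≈ 134.7727.
floor = 134.
k = max(1, 134) = 134.

134


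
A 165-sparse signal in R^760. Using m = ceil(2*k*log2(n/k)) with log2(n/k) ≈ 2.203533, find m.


log2(n/k) = log2(760/165) ≈ 2.203533.
2*k*log2(n/k) ≈ 2*165*2.203533 = 727.16589.
m = ceil(727.16589) = 728.

728


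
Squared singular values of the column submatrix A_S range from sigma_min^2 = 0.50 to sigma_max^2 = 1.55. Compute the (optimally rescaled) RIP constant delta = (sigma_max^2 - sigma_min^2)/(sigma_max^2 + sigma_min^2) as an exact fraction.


lambda_max - lambda_min = 1.55 - 0.50 = 1.05.
lambda_max + lambda_min = 1.55 + 0.50 = 2.05.
delta = 1.05/2.05 = 105/205 = 21/41.

21/41


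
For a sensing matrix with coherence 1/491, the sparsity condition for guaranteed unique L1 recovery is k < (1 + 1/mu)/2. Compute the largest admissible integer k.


1/mu = 491.
1 + 1/mu = 492.
(1 + 1/mu)/2 = 246 is an integer and the inequality is strict, so k_max = 246 - 1 = 245.

245


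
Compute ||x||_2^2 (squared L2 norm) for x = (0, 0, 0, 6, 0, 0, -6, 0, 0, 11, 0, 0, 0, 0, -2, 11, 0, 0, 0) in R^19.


Non-zero entries: [(3, 6), (6, -6), (9, 11), (14, -2), (15, 11)]
Squares: [36, 36, 121, 4, 121]
||x||_2^2 = sum = 318.

318


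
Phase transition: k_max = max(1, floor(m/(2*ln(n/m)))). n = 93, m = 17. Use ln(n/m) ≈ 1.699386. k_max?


n/m = 93/17.
ln(n/m) ≈ 1.699386.
2*ln(n/m) ≈ 3.398772.
m/(2*ln(n/m)) ≈ 17/3.398772 ≈ 5.0018.
floor = 5.
k_max = max(1, 5) = 5.

5


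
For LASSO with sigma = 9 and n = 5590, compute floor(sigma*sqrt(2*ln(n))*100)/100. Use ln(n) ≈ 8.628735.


ln(5590) ≈ 8.628735.
2*ln(n) ≈ 17.25747.
sqrt(2*ln(n)) ≈ sqrt(17.25747) ≈ 4.154211.
lambda ≈ 9*4.154211 = 37.387899.
floor(lambda*100)/100 = 37.38.

37.38


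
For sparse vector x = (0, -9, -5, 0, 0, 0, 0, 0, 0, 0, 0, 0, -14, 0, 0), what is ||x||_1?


Non-zero entries: [(1, -9), (2, -5), (12, -14)]
Absolute values: [9, 5, 14]
||x||_1 = sum = 28.

28


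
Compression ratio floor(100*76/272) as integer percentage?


100*m/n = 100*76/272 ≈ 27.9412.
floor = 27.

27


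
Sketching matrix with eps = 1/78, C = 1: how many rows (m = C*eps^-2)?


1/eps = 78.
(1/eps)^2 = 6084.
m = 1*6084 = 6084.

6084


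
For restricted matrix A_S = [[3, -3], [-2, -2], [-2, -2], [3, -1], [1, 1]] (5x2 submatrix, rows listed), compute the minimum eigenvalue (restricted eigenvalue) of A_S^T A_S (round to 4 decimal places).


A_S^T A_S = [[27, -3], [-3, 19]].
trace = 46.
det = 504.
disc = trace^2 - 4*det = 2116 - 4*504 = 100.
sqrt(100) = 10.
lam_min = (46 - 10)/2 = 18 = 18.0000.

18.0000


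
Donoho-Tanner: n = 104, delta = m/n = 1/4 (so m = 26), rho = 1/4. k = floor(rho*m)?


m = 1/4*104 = 26.
rho = 1/4.
rho*m = 1/4*26 = 6.5.
k = floor(6.5) = 6.

6


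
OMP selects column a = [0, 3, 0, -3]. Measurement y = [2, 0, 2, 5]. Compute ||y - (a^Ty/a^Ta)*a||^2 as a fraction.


a^T a = 18.
a^T y = -15.
coeff = -15/18 = -5/6.
||r||^2 = 41/2.

41/2


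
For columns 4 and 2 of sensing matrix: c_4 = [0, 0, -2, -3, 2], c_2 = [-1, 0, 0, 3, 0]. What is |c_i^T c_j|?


Inner product: 0*-1 + 0*0 + -2*0 + -3*3 + 2*0
Products: [0, 0, 0, -9, 0]
Sum = -9.
|dot| = 9.

9


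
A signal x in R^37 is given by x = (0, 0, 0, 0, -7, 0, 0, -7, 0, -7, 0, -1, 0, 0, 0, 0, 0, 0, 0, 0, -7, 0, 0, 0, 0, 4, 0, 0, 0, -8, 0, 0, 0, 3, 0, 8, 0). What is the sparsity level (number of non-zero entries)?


Non-zero positions: [4, 7, 9, 11, 20, 25, 29, 33, 35].
Sparsity = 9.

9


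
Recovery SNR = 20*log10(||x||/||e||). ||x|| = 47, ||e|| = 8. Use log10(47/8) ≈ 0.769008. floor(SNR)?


||x||/||e|| = 47/8.
log10(47/8) ≈ 0.769008.
20*log10(||x||/||e||) ≈ 20*0.769008 = 15.38016.
floor(15.38016) = 15.

15


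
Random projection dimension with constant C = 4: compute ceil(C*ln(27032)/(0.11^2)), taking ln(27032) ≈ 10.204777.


ln(27032) ≈ 10.204777.
eps^2 = 0.11^2 = 0.0121.
C*ln(N)/eps^2 ≈ 4*10.204777/0.0121 ≈ 3373.48.
m = ceil(3373.48) = 3374.

3374


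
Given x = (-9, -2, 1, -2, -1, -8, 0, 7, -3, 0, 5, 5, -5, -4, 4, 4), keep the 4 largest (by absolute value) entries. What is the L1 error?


Sorted |x_i| descending: [9, 8, 7, 5, 5, 5, 4, 4, 4, 3, 2, 2, 1, 1, 0, 0]
Keep top 4: [9, 8, 7, 5]
Tail entries: [5, 5, 4, 4, 4, 3, 2, 2, 1, 1, 0, 0]
L1 error = sum of tail = 31.

31


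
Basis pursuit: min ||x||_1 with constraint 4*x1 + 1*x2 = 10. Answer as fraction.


Axis intercepts:
  x1 = 5/2, x2 = 0: L1 = 5/2
  x1 = 0, x2 = 10: L1 = 10
x* = (5/2, 0)
||x*||_1 = 5/2.

5/2


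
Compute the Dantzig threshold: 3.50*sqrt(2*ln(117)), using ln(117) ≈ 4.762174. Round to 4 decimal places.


ln(117) ≈ 4.762174.
2*ln(n) ≈ 9.524348.
sqrt(2*ln(n)) ≈ sqrt(9.524348) ≈ 3.086154.
threshold ≈ 3.50*3.086154 = 10.801539 ≈ 10.8015.

10.8015


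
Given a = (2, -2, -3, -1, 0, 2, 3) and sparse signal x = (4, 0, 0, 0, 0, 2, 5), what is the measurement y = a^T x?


Non-zero terms: ['2*4', '2*2', '3*5']
Products: [8, 4, 15]
y = sum = 27.

27


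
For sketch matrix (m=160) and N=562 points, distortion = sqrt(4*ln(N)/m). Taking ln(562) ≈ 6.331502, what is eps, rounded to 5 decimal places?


ln(562) ≈ 6.331502.
4*ln(N)/m ≈ 4*6.331502/160 ≈ 0.15828755.
eps = sqrt(0.15828755) ≈ 0.3978537 ≈ 0.39785.

0.39785


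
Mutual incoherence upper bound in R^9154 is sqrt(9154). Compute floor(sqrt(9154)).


95^2 = 9025 <= 9154 < 9216 = 96^2, so 95 <= sqrt(9154) < 96.
floor(sqrt(9154)) = 95.

95


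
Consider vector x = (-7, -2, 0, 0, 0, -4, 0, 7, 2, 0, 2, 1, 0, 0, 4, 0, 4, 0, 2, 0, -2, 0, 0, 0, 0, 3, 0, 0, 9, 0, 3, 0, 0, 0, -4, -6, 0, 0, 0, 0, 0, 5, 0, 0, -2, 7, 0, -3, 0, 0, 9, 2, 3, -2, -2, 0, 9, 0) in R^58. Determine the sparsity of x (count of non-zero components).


Non-zero positions: [0, 1, 5, 7, 8, 10, 11, 14, 16, 18, 20, 25, 28, 30, 34, 35, 41, 44, 45, 47, 50, 51, 52, 53, 54, 56].
Sparsity = 26.

26


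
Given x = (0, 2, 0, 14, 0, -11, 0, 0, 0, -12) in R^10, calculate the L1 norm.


Non-zero entries: [(1, 2), (3, 14), (5, -11), (9, -12)]
Absolute values: [2, 14, 11, 12]
||x||_1 = sum = 39.

39


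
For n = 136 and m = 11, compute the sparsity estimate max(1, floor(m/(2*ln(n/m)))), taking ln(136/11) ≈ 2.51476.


n/m = 136/11.
ln(n/m) ≈ 2.51476.
2*ln(n/m) ≈ 5.02952.
m/(2*ln(n/m)) ≈ 11/5.02952 ≈ 2.1871.
floor = 2.
k_max = max(1, 2) = 2.

2


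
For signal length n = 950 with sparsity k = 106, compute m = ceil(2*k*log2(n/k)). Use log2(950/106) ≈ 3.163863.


log2(n/k) = log2(950/106) ≈ 3.163863.
2*k*log2(n/k) ≈ 2*106*3.163863 = 670.738956.
m = ceil(670.738956) = 671.

671


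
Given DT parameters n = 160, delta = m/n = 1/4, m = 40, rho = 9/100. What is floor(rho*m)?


m = 1/4*160 = 40.
rho = 9/100.
rho*m = 9/100*40 = 3.6.
k = floor(3.6) = 3.

3


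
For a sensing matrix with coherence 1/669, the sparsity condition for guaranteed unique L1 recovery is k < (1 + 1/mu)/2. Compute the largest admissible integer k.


1/mu = 669.
1 + 1/mu = 670.
(1 + 1/mu)/2 = 335 is an integer and the inequality is strict, so k_max = 335 - 1 = 334.

334


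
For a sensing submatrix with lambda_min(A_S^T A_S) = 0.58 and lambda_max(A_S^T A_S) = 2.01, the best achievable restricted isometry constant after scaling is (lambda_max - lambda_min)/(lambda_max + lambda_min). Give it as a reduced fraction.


lambda_max - lambda_min = 2.01 - 0.58 = 1.43.
lambda_max + lambda_min = 2.01 + 0.58 = 2.59.
delta = 1.43/2.59 = 143/259.

143/259


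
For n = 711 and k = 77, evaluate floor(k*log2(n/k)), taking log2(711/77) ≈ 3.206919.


log2(n/k) = log2(711/77) ≈ 3.206919.
k*log2(n/k) ≈ 77*3.206919 = 246.932763.
floor(246.932763) = 246.

246


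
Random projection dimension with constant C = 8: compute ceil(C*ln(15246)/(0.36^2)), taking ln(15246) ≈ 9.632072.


ln(15246) ≈ 9.632072.
eps^2 = 0.36^2 = 0.1296.
C*ln(N)/eps^2 ≈ 8*9.632072/0.1296 ≈ 594.5723.
m = ceil(594.5723) = 595.

595


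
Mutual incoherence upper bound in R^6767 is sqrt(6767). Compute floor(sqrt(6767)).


82^2 = 6724 <= 6767 < 6889 = 83^2, so 82 <= sqrt(6767) < 83.
floor(sqrt(6767)) = 82.

82


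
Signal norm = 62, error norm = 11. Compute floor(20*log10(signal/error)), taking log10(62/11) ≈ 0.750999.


||x||/||e|| = 62/11.
log10(62/11) ≈ 0.750999.
20*log10(||x||/||e||) ≈ 20*0.750999 = 15.01998.
floor(15.01998) = 15.

15


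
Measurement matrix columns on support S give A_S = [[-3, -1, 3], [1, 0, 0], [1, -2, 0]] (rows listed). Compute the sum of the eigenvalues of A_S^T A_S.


Sum of eigenvalues of A_S^T A_S = trace(A_S^T A_S) = sum of squared column norms of A_S.
A_S^T A_S diagonal: [11, 5, 9].
trace = 11 + 5 + 9 = 25.

25


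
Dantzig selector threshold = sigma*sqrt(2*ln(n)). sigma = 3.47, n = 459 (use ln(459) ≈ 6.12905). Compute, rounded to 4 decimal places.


ln(459) ≈ 6.12905.
2*ln(n) ≈ 12.2581.
sqrt(2*ln(n)) ≈ sqrt(12.2581) ≈ 3.501157.
threshold ≈ 3.47*3.501157 = 12.14901479 ≈ 12.1490.

12.1490


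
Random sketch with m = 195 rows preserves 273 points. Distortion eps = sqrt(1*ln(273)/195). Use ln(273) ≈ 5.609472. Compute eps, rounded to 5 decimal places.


ln(273) ≈ 5.609472.
1*ln(N)/m ≈ 1*5.609472/195 ≈ 0.02876652.
eps = sqrt(0.02876652) ≈ 0.169607 ≈ 0.16961.

0.16961


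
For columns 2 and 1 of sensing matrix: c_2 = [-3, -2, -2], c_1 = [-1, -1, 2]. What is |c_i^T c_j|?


Inner product: -3*-1 + -2*-1 + -2*2
Products: [3, 2, -4]
Sum = 1.
|dot| = 1.

1


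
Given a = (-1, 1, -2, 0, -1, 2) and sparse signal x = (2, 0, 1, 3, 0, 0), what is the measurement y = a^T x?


Non-zero terms: ['-1*2', '-2*1', '0*3']
Products: [-2, -2, 0]
y = sum = -4.

-4


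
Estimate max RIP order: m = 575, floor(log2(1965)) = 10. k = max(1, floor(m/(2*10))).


floor(log2(1965)) = 10.
2*10 = 20.
m/(2*floor(log2(n))) = 575/20 ≈ 28.75.
floor = 28.
k = max(1, 28) = 28.

28


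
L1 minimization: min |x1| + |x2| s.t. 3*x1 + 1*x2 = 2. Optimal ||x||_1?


Axis intercepts:
  x1 = 2/3, x2 = 0: L1 = 2/3
  x1 = 0, x2 = 2: L1 = 2
x* = (2/3, 0)
||x*||_1 = 2/3.

2/3


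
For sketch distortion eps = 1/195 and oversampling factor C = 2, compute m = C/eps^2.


1/eps = 195.
(1/eps)^2 = 38025.
m = 2*38025 = 76050.

76050


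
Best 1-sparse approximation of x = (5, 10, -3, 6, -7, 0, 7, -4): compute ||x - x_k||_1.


Sorted |x_i| descending: [10, 7, 7, 6, 5, 4, 3, 0]
Keep top 1: [10]
Tail entries: [7, 7, 6, 5, 4, 3, 0]
L1 error = sum of tail = 32.

32


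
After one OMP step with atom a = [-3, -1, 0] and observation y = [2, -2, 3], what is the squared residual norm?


a^T a = 10.
a^T y = -4.
coeff = -4/10 = -2/5.
||r||^2 = 77/5.

77/5


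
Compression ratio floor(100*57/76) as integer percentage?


100*m/n = 100*57/76 ≈ 75.0.
floor = 75.

75


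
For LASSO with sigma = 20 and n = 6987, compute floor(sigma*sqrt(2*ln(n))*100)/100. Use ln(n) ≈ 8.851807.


ln(6987) ≈ 8.851807.
2*ln(n) ≈ 17.703614.
sqrt(2*ln(n)) ≈ sqrt(17.703614) ≈ 4.207566.
lambda ≈ 20*4.207566 = 84.15132.
floor(lambda*100)/100 = 84.15.

84.15


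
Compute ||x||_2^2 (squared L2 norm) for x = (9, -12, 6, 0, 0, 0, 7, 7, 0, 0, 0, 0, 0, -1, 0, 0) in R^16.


Non-zero entries: [(0, 9), (1, -12), (2, 6), (6, 7), (7, 7), (13, -1)]
Squares: [81, 144, 36, 49, 49, 1]
||x||_2^2 = sum = 360.

360


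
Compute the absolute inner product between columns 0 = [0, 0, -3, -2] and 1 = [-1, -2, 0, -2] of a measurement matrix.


Inner product: 0*-1 + 0*-2 + -3*0 + -2*-2
Products: [0, 0, 0, 4]
Sum = 4.
|dot| = 4.

4


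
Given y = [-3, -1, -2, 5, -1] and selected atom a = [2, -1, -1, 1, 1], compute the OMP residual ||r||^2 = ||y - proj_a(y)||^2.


a^T a = 8.
a^T y = 1.
coeff = 1/8 = 1/8.
||r||^2 = 319/8.

319/8


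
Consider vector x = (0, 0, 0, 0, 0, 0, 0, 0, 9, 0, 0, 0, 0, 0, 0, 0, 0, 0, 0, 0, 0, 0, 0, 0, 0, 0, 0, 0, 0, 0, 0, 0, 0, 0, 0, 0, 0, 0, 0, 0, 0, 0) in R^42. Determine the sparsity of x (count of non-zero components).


Non-zero positions: [8].
Sparsity = 1.

1


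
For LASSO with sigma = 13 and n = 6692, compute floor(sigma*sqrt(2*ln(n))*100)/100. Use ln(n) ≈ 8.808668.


ln(6692) ≈ 8.808668.
2*ln(n) ≈ 17.617336.
sqrt(2*ln(n)) ≈ sqrt(17.617336) ≈ 4.197301.
lambda ≈ 13*4.197301 = 54.564913.
floor(lambda*100)/100 = 54.56.

54.56


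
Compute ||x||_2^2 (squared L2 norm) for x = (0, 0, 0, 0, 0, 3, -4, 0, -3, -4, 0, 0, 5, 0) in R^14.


Non-zero entries: [(5, 3), (6, -4), (8, -3), (9, -4), (12, 5)]
Squares: [9, 16, 9, 16, 25]
||x||_2^2 = sum = 75.

75


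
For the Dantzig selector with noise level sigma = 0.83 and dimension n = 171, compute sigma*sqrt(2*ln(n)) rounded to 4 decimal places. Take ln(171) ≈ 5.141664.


ln(171) ≈ 5.141664.
2*ln(n) ≈ 10.283328.
sqrt(2*ln(n)) ≈ sqrt(10.283328) ≈ 3.206763.
threshold ≈ 0.83*3.206763 = 2.66161329 ≈ 2.6616.

2.6616


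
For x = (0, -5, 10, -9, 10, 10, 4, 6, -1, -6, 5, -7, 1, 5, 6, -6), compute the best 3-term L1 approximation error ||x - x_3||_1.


Sorted |x_i| descending: [10, 10, 10, 9, 7, 6, 6, 6, 6, 5, 5, 5, 4, 1, 1, 0]
Keep top 3: [10, 10, 10]
Tail entries: [9, 7, 6, 6, 6, 6, 5, 5, 5, 4, 1, 1, 0]
L1 error = sum of tail = 61.

61


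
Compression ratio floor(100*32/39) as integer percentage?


100*m/n = 100*32/39 ≈ 82.0513.
floor = 82.

82


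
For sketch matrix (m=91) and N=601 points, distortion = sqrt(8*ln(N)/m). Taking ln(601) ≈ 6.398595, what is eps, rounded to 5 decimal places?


ln(601) ≈ 6.398595.
8*ln(N)/m ≈ 8*6.398595/91 ≈ 0.56251385.
eps = sqrt(0.56251385) ≈ 0.7500092 ≈ 0.75001.

0.75001


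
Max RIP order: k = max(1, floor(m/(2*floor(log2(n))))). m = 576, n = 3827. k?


floor(log2(3827)) = 11.
2*11 = 22.
m/(2*floor(log2(n))) = 576/22 ≈ 26.1818.
floor = 26.
k = max(1, 26) = 26.

26


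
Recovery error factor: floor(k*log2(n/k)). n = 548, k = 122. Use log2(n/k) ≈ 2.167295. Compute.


log2(n/k) = log2(548/122) ≈ 2.167295.
k*log2(n/k) ≈ 122*2.167295 = 264.40999.
floor(264.40999) = 264.

264


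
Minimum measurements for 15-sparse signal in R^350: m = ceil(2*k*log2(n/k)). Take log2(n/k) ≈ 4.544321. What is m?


log2(n/k) = log2(350/15) ≈ 4.544321.
2*k*log2(n/k) ≈ 2*15*4.544321 = 136.32963.
m = ceil(136.32963) = 137.

137


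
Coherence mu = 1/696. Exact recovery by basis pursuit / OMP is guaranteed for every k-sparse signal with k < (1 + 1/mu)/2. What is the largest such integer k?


1/mu = 696.
1 + 1/mu = 697.
(1 + 1/mu)/2 = 348.5 is not an integer, so k_max = floor(348.5) = 348.

348


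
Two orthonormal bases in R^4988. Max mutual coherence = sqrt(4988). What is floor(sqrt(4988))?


70^2 = 4900 <= 4988 < 5041 = 71^2, so 70 <= sqrt(4988) < 71.
floor(sqrt(4988)) = 70.

70


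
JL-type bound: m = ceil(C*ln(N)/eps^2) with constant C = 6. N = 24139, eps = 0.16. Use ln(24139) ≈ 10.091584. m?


ln(24139) ≈ 10.091584.
eps^2 = 0.16^2 = 0.0256.
C*ln(N)/eps^2 ≈ 6*10.091584/0.0256 ≈ 2365.215.
m = ceil(2365.215) = 2366.

2366


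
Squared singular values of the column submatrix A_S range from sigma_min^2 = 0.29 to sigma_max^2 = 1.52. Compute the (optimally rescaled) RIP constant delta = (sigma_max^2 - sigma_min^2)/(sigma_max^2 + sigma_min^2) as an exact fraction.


lambda_max - lambda_min = 1.52 - 0.29 = 1.23.
lambda_max + lambda_min = 1.52 + 0.29 = 1.81.
delta = 1.23/1.81 = 123/181.

123/181


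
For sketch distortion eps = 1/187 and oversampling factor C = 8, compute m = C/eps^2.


1/eps = 187.
(1/eps)^2 = 34969.
m = 8*34969 = 279752.

279752


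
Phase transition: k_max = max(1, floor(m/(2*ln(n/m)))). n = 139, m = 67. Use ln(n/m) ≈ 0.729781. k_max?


n/m = 139/67.
ln(n/m) ≈ 0.729781.
2*ln(n/m) ≈ 1.459562.
m/(2*ln(n/m)) ≈ 67/1.459562 ≈ 45.9042.
floor = 45.
k_max = max(1, 45) = 45.

45


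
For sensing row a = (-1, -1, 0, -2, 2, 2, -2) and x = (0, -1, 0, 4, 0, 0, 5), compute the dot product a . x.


Non-zero terms: ['-1*-1', '-2*4', '-2*5']
Products: [1, -8, -10]
y = sum = -17.

-17


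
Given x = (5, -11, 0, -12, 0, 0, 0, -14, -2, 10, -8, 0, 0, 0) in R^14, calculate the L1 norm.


Non-zero entries: [(0, 5), (1, -11), (3, -12), (7, -14), (8, -2), (9, 10), (10, -8)]
Absolute values: [5, 11, 12, 14, 2, 10, 8]
||x||_1 = sum = 62.

62


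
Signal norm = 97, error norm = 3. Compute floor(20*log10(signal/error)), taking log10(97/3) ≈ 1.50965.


||x||/||e|| = 97/3.
log10(97/3) ≈ 1.50965.
20*log10(||x||/||e||) ≈ 20*1.50965 = 30.193.
floor(30.193) = 30.

30


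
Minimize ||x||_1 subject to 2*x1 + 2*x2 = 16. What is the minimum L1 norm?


Axis intercepts:
  x1 = 8, x2 = 0: L1 = 8
  x1 = 0, x2 = 8: L1 = 8
x* = (8, 0)
||x*||_1 = 8.

8


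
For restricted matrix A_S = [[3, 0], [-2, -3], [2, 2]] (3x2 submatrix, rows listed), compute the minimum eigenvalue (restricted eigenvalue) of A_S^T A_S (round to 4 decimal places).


A_S^T A_S = [[17, 10], [10, 13]].
trace = 30.
det = 121.
disc = trace^2 - 4*det = 900 - 4*121 = 416.
sqrt(416) ≈ 20.396078.
lam_min = (30 - sqrt(416))/2 ≈ (30 - 20.396078)/2 = 4.801961 ≈ 4.8020.

4.8020


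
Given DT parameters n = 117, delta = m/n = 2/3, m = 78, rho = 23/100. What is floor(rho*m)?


m = 2/3*117 = 78.
rho = 23/100.
rho*m = 23/100*78 = 17.94.
k = floor(17.94) = 17.

17


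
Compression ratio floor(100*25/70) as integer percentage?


100*m/n = 100*25/70 ≈ 35.7143.
floor = 35.

35


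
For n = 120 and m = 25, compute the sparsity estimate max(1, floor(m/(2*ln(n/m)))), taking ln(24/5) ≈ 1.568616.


n/m = 120/25 = 24/5.
ln(n/m) ≈ 1.568616.
2*ln(n/m) ≈ 3.137232.
m/(2*ln(n/m)) ≈ 25/3.137232 ≈ 7.9688.
floor = 7.
k_max = max(1, 7) = 7.

7


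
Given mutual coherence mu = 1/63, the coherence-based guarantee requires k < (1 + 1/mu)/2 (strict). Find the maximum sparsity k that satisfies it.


1/mu = 63.
1 + 1/mu = 64.
(1 + 1/mu)/2 = 32 is an integer and the inequality is strict, so k_max = 32 - 1 = 31.

31


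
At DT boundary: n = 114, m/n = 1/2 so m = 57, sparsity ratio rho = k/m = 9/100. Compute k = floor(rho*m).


m = 1/2*114 = 57.
rho = 9/100.
rho*m = 9/100*57 = 5.13.
k = floor(5.13) = 5.

5


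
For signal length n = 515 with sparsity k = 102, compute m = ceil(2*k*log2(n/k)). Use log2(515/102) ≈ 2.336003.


log2(n/k) = log2(515/102) ≈ 2.336003.
2*k*log2(n/k) ≈ 2*102*2.336003 = 476.544612.
m = ceil(476.544612) = 477.

477


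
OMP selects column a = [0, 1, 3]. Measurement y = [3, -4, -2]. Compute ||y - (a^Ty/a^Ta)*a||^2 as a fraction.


a^T a = 10.
a^T y = -10.
coeff = -10/10 = -1.
||r||^2 = 19.

19


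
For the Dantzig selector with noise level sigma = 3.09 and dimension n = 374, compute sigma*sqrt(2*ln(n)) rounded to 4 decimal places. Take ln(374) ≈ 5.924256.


ln(374) ≈ 5.924256.
2*ln(n) ≈ 11.848512.
sqrt(2*ln(n)) ≈ sqrt(11.848512) ≈ 3.442167.
threshold ≈ 3.09*3.442167 = 10.63629603 ≈ 10.6363.

10.6363


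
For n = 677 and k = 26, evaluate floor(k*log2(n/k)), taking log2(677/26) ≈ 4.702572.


log2(n/k) = log2(677/26) ≈ 4.702572.
k*log2(n/k) ≈ 26*4.702572 = 122.266872.
floor(122.266872) = 122.

122


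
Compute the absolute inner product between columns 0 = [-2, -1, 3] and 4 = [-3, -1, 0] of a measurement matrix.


Inner product: -2*-3 + -1*-1 + 3*0
Products: [6, 1, 0]
Sum = 7.
|dot| = 7.

7


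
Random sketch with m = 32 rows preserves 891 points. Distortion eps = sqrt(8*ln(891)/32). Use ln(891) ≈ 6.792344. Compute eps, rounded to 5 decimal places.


ln(891) ≈ 6.792344.
8*ln(N)/m ≈ 8*6.792344/32 ≈ 1.698086.
eps = sqrt(1.698086) ≈ 1.3031063 ≈ 1.30311.

1.30311


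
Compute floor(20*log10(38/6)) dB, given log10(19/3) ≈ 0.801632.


||x||/||e|| = 38/6 = 19/3.
log10(19/3) ≈ 0.801632.
20*log10(||x||/||e||) ≈ 20*0.801632 = 16.03264.
floor(16.03264) = 16.

16


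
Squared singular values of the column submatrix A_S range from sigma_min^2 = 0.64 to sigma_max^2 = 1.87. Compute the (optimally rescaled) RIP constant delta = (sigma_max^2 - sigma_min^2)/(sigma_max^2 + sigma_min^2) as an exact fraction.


lambda_max - lambda_min = 1.87 - 0.64 = 1.23.
lambda_max + lambda_min = 1.87 + 0.64 = 2.51.
delta = 1.23/2.51 = 123/251.

123/251


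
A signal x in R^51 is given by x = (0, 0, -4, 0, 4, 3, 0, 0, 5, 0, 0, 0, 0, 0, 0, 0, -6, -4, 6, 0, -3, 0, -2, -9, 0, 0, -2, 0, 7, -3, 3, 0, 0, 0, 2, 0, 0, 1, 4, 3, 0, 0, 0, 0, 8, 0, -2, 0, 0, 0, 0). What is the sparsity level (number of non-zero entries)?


Non-zero positions: [2, 4, 5, 8, 16, 17, 18, 20, 22, 23, 26, 28, 29, 30, 34, 37, 38, 39, 44, 46].
Sparsity = 20.

20


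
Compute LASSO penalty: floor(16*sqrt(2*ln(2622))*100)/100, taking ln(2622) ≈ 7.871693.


ln(2622) ≈ 7.871693.
2*ln(n) ≈ 15.743386.
sqrt(2*ln(n)) ≈ sqrt(15.743386) ≈ 3.967794.
lambda ≈ 16*3.967794 = 63.484704.
floor(lambda*100)/100 = 63.48.

63.48


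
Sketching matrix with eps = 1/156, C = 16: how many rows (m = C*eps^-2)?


1/eps = 156.
(1/eps)^2 = 24336.
m = 16*24336 = 389376.

389376


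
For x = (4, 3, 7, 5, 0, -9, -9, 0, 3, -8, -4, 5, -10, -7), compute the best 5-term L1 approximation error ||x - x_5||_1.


Sorted |x_i| descending: [10, 9, 9, 8, 7, 7, 5, 5, 4, 4, 3, 3, 0, 0]
Keep top 5: [10, 9, 9, 8, 7]
Tail entries: [7, 5, 5, 4, 4, 3, 3, 0, 0]
L1 error = sum of tail = 31.

31


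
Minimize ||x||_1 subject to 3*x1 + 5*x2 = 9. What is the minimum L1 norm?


Axis intercepts:
  x1 = 3, x2 = 0: L1 = 3
  x1 = 0, x2 = 9/5: L1 = 9/5
x* = (0, 9/5)
||x*||_1 = 9/5.

9/5


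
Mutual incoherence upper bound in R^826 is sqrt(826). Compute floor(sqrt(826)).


28^2 = 784 <= 826 < 841 = 29^2, so 28 <= sqrt(826) < 29.
floor(sqrt(826)) = 28.

28


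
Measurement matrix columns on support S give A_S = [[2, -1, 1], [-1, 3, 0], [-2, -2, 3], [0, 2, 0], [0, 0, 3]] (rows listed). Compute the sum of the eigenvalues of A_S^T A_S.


Sum of eigenvalues of A_S^T A_S = trace(A_S^T A_S) = sum of squared column norms of A_S.
A_S^T A_S diagonal: [9, 18, 19].
trace = 9 + 18 + 19 = 46.

46


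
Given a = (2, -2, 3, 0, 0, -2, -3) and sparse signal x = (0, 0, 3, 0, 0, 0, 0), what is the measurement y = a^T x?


Non-zero terms: ['3*3']
Products: [9]
y = sum = 9.

9


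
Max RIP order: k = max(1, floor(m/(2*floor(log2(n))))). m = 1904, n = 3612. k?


floor(log2(3612)) = 11.
2*11 = 22.
m/(2*floor(log2(n))) = 1904/22 ≈ 86.5455.
floor = 86.
k = max(1, 86) = 86.

86


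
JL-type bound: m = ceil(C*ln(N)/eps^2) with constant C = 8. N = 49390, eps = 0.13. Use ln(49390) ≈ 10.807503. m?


ln(49390) ≈ 10.807503.
eps^2 = 0.13^2 = 0.0169.
C*ln(N)/eps^2 ≈ 8*10.807503/0.0169 ≈ 5115.9778.
m = ceil(5115.9778) = 5116.

5116


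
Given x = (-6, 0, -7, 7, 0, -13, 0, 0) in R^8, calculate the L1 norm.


Non-zero entries: [(0, -6), (2, -7), (3, 7), (5, -13)]
Absolute values: [6, 7, 7, 13]
||x||_1 = sum = 33.

33


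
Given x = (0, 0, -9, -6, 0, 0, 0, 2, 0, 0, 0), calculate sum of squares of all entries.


Non-zero entries: [(2, -9), (3, -6), (7, 2)]
Squares: [81, 36, 4]
||x||_2^2 = sum = 121.

121


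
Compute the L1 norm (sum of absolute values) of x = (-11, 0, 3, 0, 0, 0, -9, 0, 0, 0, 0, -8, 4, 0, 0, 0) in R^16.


Non-zero entries: [(0, -11), (2, 3), (6, -9), (11, -8), (12, 4)]
Absolute values: [11, 3, 9, 8, 4]
||x||_1 = sum = 35.

35


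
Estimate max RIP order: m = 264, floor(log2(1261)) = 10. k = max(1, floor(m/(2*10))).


floor(log2(1261)) = 10.
2*10 = 20.
m/(2*floor(log2(n))) = 264/20 ≈ 13.2.
floor = 13.
k = max(1, 13) = 13.

13


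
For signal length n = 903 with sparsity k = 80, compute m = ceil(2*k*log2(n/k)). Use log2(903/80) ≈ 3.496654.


log2(n/k) = log2(903/80) ≈ 3.496654.
2*k*log2(n/k) ≈ 2*80*3.496654 = 559.46464.
m = ceil(559.46464) = 560.

560


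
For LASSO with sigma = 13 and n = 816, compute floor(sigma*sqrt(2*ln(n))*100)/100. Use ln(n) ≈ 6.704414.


ln(816) ≈ 6.704414.
2*ln(n) ≈ 13.408828.
sqrt(2*ln(n)) ≈ sqrt(13.408828) ≈ 3.661807.
lambda ≈ 13*3.661807 = 47.603491.
floor(lambda*100)/100 = 47.60.

47.60


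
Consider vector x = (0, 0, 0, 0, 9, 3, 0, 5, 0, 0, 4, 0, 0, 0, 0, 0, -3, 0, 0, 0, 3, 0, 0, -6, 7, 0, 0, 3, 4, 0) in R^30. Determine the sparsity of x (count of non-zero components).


Non-zero positions: [4, 5, 7, 10, 16, 20, 23, 24, 27, 28].
Sparsity = 10.

10


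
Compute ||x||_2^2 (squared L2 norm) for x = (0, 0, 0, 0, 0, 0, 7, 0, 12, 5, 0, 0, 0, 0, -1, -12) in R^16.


Non-zero entries: [(6, 7), (8, 12), (9, 5), (14, -1), (15, -12)]
Squares: [49, 144, 25, 1, 144]
||x||_2^2 = sum = 363.

363


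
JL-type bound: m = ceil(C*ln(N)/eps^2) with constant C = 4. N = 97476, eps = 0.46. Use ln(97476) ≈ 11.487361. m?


ln(97476) ≈ 11.487361.
eps^2 = 0.46^2 = 0.2116.
C*ln(N)/eps^2 ≈ 4*11.487361/0.2116 ≈ 217.1524.
m = ceil(217.1524) = 218.

218


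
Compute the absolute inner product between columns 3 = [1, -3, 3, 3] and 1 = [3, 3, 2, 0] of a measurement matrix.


Inner product: 1*3 + -3*3 + 3*2 + 3*0
Products: [3, -9, 6, 0]
Sum = 0.
|dot| = 0.

0


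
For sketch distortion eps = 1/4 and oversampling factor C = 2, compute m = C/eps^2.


1/eps = 4.
(1/eps)^2 = 16.
m = 2*16 = 32.

32


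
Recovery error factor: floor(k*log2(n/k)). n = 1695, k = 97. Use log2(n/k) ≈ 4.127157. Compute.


log2(n/k) = log2(1695/97) ≈ 4.127157.
k*log2(n/k) ≈ 97*4.127157 = 400.334229.
floor(400.334229) = 400.

400


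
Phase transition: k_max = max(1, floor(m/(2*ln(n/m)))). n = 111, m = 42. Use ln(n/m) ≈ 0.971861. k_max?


n/m = 111/42 = 37/14.
ln(n/m) ≈ 0.971861.
2*ln(n/m) ≈ 1.943722.
m/(2*ln(n/m)) ≈ 42/1.943722 ≈ 21.608.
floor = 21.
k_max = max(1, 21) = 21.

21


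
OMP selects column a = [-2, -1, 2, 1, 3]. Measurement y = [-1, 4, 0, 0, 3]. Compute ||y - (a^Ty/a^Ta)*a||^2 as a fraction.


a^T a = 19.
a^T y = 7.
coeff = 7/19 = 7/19.
||r||^2 = 445/19.

445/19


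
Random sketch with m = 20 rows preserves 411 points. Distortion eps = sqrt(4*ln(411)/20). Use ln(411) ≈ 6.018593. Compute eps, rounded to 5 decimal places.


ln(411) ≈ 6.018593.
4*ln(N)/m ≈ 4*6.018593/20 ≈ 1.2037186.
eps = sqrt(1.2037186) ≈ 1.0971411 ≈ 1.09714.

1.09714


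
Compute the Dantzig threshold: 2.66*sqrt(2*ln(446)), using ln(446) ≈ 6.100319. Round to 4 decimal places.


ln(446) ≈ 6.100319.
2*ln(n) ≈ 12.200638.
sqrt(2*ln(n)) ≈ sqrt(12.200638) ≈ 3.492941.
threshold ≈ 2.66*3.492941 = 9.29122306 ≈ 9.2912.

9.2912


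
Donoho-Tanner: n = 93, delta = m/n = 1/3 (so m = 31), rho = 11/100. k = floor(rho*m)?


m = 1/3*93 = 31.
rho = 11/100.
rho*m = 11/100*31 = 3.41.
k = floor(3.41) = 3.

3


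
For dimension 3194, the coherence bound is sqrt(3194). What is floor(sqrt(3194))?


56^2 = 3136 <= 3194 < 3249 = 57^2, so 56 <= sqrt(3194) < 57.
floor(sqrt(3194)) = 56.

56


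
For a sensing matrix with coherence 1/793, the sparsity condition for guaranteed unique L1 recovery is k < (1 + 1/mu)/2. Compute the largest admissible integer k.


1/mu = 793.
1 + 1/mu = 794.
(1 + 1/mu)/2 = 397 is an integer and the inequality is strict, so k_max = 397 - 1 = 396.

396


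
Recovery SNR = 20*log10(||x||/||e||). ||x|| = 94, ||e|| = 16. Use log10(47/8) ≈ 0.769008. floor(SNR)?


||x||/||e|| = 94/16 = 47/8.
log10(47/8) ≈ 0.769008.
20*log10(||x||/||e||) ≈ 20*0.769008 = 15.38016.
floor(15.38016) = 15.

15


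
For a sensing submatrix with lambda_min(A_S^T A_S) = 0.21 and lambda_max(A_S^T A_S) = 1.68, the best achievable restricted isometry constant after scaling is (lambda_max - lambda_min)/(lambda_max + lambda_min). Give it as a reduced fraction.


lambda_max - lambda_min = 1.68 - 0.21 = 1.47.
lambda_max + lambda_min = 1.68 + 0.21 = 1.89.
delta = 1.47/1.89 = 147/189 = 7/9.

7/9


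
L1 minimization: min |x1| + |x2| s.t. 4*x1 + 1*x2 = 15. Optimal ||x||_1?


Axis intercepts:
  x1 = 15/4, x2 = 0: L1 = 15/4
  x1 = 0, x2 = 15: L1 = 15
x* = (15/4, 0)
||x*||_1 = 15/4.

15/4


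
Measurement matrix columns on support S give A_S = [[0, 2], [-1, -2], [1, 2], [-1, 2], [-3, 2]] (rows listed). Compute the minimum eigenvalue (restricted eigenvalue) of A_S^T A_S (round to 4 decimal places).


A_S^T A_S = [[12, -4], [-4, 20]].
trace = 32.
det = 224.
disc = trace^2 - 4*det = 1024 - 4*224 = 128.
sqrt(128) ≈ 11.313708.
lam_min = (32 - sqrt(128))/2 ≈ (32 - 11.313708)/2 = 10.343146 ≈ 10.3431.

10.3431


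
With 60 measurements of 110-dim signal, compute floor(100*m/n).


100*m/n = 100*60/110 ≈ 54.5455.
floor = 54.

54


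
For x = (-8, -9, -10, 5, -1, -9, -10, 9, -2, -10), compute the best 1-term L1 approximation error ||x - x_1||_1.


Sorted |x_i| descending: [10, 10, 10, 9, 9, 9, 8, 5, 2, 1]
Keep top 1: [10]
Tail entries: [10, 10, 9, 9, 9, 8, 5, 2, 1]
L1 error = sum of tail = 63.

63


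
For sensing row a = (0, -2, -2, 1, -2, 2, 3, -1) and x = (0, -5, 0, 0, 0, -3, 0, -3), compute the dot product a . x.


Non-zero terms: ['-2*-5', '2*-3', '-1*-3']
Products: [10, -6, 3]
y = sum = 7.

7


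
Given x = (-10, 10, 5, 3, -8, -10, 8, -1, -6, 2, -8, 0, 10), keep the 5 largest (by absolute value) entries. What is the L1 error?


Sorted |x_i| descending: [10, 10, 10, 10, 8, 8, 8, 6, 5, 3, 2, 1, 0]
Keep top 5: [10, 10, 10, 10, 8]
Tail entries: [8, 8, 6, 5, 3, 2, 1, 0]
L1 error = sum of tail = 33.

33


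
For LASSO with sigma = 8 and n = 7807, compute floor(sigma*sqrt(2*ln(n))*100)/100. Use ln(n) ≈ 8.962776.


ln(7807) ≈ 8.962776.
2*ln(n) ≈ 17.925552.
sqrt(2*ln(n)) ≈ sqrt(17.925552) ≈ 4.233858.
lambda ≈ 8*4.233858 = 33.870864.
floor(lambda*100)/100 = 33.87.

33.87


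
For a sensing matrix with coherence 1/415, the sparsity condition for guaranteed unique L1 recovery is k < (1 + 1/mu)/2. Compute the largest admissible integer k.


1/mu = 415.
1 + 1/mu = 416.
(1 + 1/mu)/2 = 208 is an integer and the inequality is strict, so k_max = 208 - 1 = 207.

207


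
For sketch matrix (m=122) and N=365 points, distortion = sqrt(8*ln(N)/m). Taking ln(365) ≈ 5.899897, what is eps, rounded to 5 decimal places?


ln(365) ≈ 5.899897.
8*ln(N)/m ≈ 8*5.899897/122 ≈ 0.38687849.
eps = sqrt(0.38687849) ≈ 0.6219956 ≈ 0.62200.

0.62200


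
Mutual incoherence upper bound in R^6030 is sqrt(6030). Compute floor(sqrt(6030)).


77^2 = 5929 <= 6030 < 6084 = 78^2, so 77 <= sqrt(6030) < 78.
floor(sqrt(6030)) = 77.

77


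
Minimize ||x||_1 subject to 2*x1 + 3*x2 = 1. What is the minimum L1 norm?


Axis intercepts:
  x1 = 1/2, x2 = 0: L1 = 1/2
  x1 = 0, x2 = 1/3: L1 = 1/3
x* = (0, 1/3)
||x*||_1 = 1/3.

1/3


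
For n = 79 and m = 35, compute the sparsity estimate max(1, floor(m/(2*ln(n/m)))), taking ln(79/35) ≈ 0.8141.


n/m = 79/35.
ln(n/m) ≈ 0.8141.
2*ln(n/m) ≈ 1.6282.
m/(2*ln(n/m)) ≈ 35/1.6282 ≈ 21.4961.
floor = 21.
k_max = max(1, 21) = 21.

21


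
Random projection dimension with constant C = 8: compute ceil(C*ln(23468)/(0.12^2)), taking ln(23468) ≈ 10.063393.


ln(23468) ≈ 10.063393.
eps^2 = 0.12^2 = 0.0144.
C*ln(N)/eps^2 ≈ 8*10.063393/0.0144 ≈ 5590.7739.
m = ceil(5590.7739) = 5591.

5591


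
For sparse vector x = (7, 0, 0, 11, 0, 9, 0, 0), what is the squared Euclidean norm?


Non-zero entries: [(0, 7), (3, 11), (5, 9)]
Squares: [49, 121, 81]
||x||_2^2 = sum = 251.

251


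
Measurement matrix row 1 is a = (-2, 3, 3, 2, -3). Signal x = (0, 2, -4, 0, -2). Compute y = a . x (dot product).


Non-zero terms: ['3*2', '3*-4', '-3*-2']
Products: [6, -12, 6]
y = sum = 0.

0


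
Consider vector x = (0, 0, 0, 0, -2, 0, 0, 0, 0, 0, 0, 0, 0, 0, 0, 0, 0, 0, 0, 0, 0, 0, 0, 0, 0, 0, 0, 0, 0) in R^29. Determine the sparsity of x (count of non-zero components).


Non-zero positions: [4].
Sparsity = 1.

1


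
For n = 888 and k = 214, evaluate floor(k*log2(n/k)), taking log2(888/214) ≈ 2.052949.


log2(n/k) = log2(888/214) ≈ 2.052949.
k*log2(n/k) ≈ 214*2.052949 = 439.331086.
floor(439.331086) = 439.

439


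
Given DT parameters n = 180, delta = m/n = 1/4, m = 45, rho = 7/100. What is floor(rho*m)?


m = 1/4*180 = 45.
rho = 7/100.
rho*m = 7/100*45 = 3.15.
k = floor(3.15) = 3.

3


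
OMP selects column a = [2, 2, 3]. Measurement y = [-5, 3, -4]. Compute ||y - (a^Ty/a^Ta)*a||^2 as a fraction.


a^T a = 17.
a^T y = -16.
coeff = -16/17 = -16/17.
||r||^2 = 594/17.

594/17


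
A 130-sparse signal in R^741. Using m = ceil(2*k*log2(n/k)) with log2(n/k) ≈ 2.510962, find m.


log2(n/k) = log2(741/130) ≈ 2.510962.
2*k*log2(n/k) ≈ 2*130*2.510962 = 652.85012.
m = ceil(652.85012) = 653.

653


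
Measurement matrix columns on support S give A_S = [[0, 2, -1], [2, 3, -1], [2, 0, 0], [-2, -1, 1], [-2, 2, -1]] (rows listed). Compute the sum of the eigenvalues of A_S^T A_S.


Sum of eigenvalues of A_S^T A_S = trace(A_S^T A_S) = sum of squared column norms of A_S.
A_S^T A_S diagonal: [16, 18, 4].
trace = 16 + 18 + 4 = 38.

38


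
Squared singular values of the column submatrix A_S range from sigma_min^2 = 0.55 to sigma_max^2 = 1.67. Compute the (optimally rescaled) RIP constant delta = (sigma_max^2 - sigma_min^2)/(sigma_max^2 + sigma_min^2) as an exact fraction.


lambda_max - lambda_min = 1.67 - 0.55 = 1.12.
lambda_max + lambda_min = 1.67 + 0.55 = 2.22.
delta = 1.12/2.22 = 112/222 = 56/111.

56/111


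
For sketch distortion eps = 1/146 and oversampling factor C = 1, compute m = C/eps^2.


1/eps = 146.
(1/eps)^2 = 21316.
m = 1*21316 = 21316.

21316
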